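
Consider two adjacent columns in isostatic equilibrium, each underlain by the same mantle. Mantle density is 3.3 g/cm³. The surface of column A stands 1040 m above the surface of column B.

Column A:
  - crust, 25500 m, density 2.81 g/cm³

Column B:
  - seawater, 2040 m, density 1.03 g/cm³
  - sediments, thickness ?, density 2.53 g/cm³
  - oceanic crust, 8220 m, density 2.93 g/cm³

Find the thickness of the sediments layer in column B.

1810 m

Take the compensation level at the base of the deeper column (depth z_c below the surface of column A) and equate Σ ρ_i t_i down to z_c; mantle fills any gap and the z_c terms cancel.
Column A: 25500×2.81 + (z_c − 25500)×3.3
Column B: 1040×0 + 2040×1.03 + x×2.53 + 8220×2.93 + (z_c − 1040 − 10260 − x)×3.3
The z_c×3.3 term appears on both sides and cancels. Collect the known terms of each column as K = Σ(ρt)_known − 3.3 × (depth of known layers): K_A = 71655 − 3.3×25500 = −12495; K_B = 26185.8 − 3.3×(1040 + 10260) = −11104.2.
Balance: K_A = K_B − x×(3.3 − 2.53), so x = (K_B − K_A)/(3.3 − 2.53) = 1390.8/0.77 = 1810 m.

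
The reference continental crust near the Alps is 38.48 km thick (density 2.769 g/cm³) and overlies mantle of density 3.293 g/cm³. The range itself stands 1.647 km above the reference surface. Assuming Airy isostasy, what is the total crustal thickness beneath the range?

Root depth r = h ρ_c / (ρ_m − ρ_c) = 1.647 km × 2.769 / 0.524 = 8.703 km.
Total thickness = T + h + r = 38.48 km + 1.647 km + 8.703 km = 48.8 km.

48.8 km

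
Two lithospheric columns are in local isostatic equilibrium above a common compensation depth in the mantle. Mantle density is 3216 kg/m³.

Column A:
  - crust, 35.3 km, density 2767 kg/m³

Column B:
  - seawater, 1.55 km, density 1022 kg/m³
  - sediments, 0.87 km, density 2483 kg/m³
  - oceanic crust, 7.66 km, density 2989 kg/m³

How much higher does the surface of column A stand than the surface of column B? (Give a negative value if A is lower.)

For any compensation level in the mantle, the mantle terms cancel and isostasy reduces to e = (Σt_A − Σt_B) − (Σ(ρt)_A − Σ(ρt)_B) / ρ_m.
Σt_A = 35.3 km; Σt_B = 10.08 km; Σ(ρt)_A = 97675.1; Σ(ρt)_B = 26640.05 (in km·kg/m³).
e = (35.3 − 10.08) − (97675.1 − 26640.05) / 3216 = 3.13 km.

3.13 km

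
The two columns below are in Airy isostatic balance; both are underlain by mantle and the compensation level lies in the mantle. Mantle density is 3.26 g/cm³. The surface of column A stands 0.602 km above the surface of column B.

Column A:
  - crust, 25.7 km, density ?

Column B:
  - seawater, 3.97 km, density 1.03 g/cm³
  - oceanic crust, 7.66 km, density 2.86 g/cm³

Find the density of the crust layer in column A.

2.72 g/cm³

Take the compensation level at the base of the deeper column (depth z_c below the surface of column A) and equate Σ ρ_i t_i down to z_c; mantle fills any gap and the z_c terms cancel.
Column A: 25.7×ρ + (z_c − 25.7)×3.26
Column B: 0.602×0 + 3.97×1.03 + 7.66×2.86 + (z_c − 0.602 − 11.63)×3.26
The z_c×3.26 term appears on both sides and cancels. Collect the known terms of each column as K = Σ(ρt)_known − 3.26 × (depth of known layers): K_A = 0 − 3.26×25.7 = −83.782; K_B = 25.9967 − 3.26×(0.602 + 11.63) = −13.87962.
Balance: K_A + 25.7×ρ = K_B, so ρ = (K_B − K_A)/25.7 = 69.9024/25.7 = 2.72 g/cm³.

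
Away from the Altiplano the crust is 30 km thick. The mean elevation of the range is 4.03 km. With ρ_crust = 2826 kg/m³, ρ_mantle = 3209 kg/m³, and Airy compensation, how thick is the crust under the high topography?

Root depth r = h ρ_c / (ρ_m − ρ_c) = 4.03 km × 2826 / 383 = 29.74 km.
Total thickness = T + h + r = 30 km + 4.03 km + 29.74 km = 63.8 km.

63.8 km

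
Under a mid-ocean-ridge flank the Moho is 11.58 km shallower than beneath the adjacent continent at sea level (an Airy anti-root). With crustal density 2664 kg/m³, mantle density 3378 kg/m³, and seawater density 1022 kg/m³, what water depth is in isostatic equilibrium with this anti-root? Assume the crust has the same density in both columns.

5.04 km

Replacing a thickness d of crust by seawater at the top must be balanced by replacing crust with mantle at the base: d (ρ_c − ρ_w) = a (ρ_m − ρ_c).
d = a (ρ_m − ρ_c)/(ρ_c − ρ_w) = 11.58 km × 714/1642 = 5.04 km.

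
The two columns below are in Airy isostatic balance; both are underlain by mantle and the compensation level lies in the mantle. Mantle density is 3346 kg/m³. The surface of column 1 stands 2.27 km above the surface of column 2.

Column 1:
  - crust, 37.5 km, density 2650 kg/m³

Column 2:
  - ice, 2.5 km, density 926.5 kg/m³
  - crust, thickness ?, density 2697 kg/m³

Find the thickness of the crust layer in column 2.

Take the compensation level at the base of the deeper column (depth z_c below the surface of column 1) and equate Σ ρ_i t_i down to z_c; mantle fills any gap and the z_c terms cancel.
Column 1: 37.5×2650 + (z_c − 37.5)×3346
Column 2: 2.27×0 + 2.5×926.5 + x×2697 + (z_c − 2.27 − 2.5 − x)×3346
The z_c×3346 term appears on both sides and cancels. Collect the known terms of each column as K = Σ(ρt)_known − 3346 × (depth of known layers): K_1 = 99375 − 3346×37.5 = −26100; K_2 = 2316.25 − 3346×(2.27 + 2.5) = −13644.17.
Balance: K_1 = K_2 − x×(3346 − 2697), so x = (K_2 − K_1)/(3346 − 2697) = 12455.8/649 = 19.2 km.

19.2 km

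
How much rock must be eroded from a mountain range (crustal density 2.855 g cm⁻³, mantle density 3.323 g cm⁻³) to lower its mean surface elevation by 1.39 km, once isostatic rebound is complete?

9.87 km

Net drop Δ = e − u = e − e ρ_c/ρ_m = e (ρ_m − ρ_c)/ρ_m.
e = Δ ρ_m/(ρ_m − ρ_c) = 1.39 km × 3.323/0.468 = 9.87 km.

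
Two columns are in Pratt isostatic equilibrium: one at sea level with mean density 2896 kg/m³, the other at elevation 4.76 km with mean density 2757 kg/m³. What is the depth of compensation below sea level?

94.4 km

ρ_ref D = ρ (D + h) → D (ρ_ref − ρ) = ρ h.
D = ρ h/(ρ_ref − ρ) = 2757 × 4.76 km/(2896 − 2757) = 94.4 km.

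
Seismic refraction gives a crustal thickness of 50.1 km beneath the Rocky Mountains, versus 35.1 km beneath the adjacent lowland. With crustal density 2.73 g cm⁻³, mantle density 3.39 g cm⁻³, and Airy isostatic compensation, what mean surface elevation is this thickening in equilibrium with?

2.92 km

Excess crust Δ = 50.1 km − 35.1 km = 15 km, split between elevation h and root r with h + r = Δ.
Airy balance ρ_c h = (ρ_m − ρ_c) r gives r = h ρ_c/(ρ_m − ρ_c), so h (1 + ρ_c/(ρ_m − ρ_c)) = Δ, i.e. h = Δ (ρ_m − ρ_c)/ρ_m.
h = 15 km × 0.66/3.39 = 2.92 km.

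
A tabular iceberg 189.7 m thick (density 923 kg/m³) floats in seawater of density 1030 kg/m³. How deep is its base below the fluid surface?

Draft d = t ρ_obj/ρ_fluid = 189.7 m × 923/1030 = 170 m.

170 m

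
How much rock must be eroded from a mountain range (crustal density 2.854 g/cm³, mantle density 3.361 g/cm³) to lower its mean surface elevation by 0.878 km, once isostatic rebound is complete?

5.82 km

Net drop Δ = e − u = e − e ρ_c/ρ_m = e (ρ_m − ρ_c)/ρ_m.
e = Δ ρ_m/(ρ_m − ρ_c) = 0.878 km × 3.361/0.507 = 5.82 km.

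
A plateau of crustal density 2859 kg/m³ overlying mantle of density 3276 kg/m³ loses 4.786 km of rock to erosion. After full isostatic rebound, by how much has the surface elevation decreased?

Rebound u = e ρ_c/ρ_m = 4.786 km × 2859/3276 = 4.177 km.
Net surface drop = e − u = 4.786 km − 4.177 km = e (ρ_m − ρ_c)/ρ_m = 0.609 km.

0.609 km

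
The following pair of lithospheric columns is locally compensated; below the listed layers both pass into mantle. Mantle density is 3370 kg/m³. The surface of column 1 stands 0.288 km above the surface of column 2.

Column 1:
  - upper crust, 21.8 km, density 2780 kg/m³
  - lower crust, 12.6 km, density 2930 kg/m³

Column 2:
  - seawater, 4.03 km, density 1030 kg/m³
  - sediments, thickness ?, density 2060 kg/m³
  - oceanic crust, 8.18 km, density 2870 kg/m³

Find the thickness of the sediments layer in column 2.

Take the compensation level at the base of the deeper column (depth z_c below the surface of column 1) and equate Σ ρ_i t_i down to z_c; mantle fills any gap and the z_c terms cancel.
Column 1: 21.8×2780 + 12.6×2930 + (z_c − 34.4)×3370
Column 2: 0.288×0 + 4.03×1030 + x×2060 + 8.18×2870 + (z_c − 0.288 − 12.21 − x)×3370
The z_c×3370 term appears on both sides and cancels. Collect the known terms of each column as K = Σ(ρt)_known − 3370 × (depth of known layers): K_1 = 97522 − 3370×34.4 = −18406; K_2 = 27627.5 − 3370×(0.288 + 12.21) = −14490.76.
Balance: K_1 = K_2 − x×(3370 − 2060), so x = (K_2 − K_1)/(3370 − 2060) = 3915.24/1310 = 2.99 km.

2.99 km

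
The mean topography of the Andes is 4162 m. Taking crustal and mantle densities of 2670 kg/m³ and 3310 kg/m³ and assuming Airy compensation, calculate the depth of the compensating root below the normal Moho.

By Archimedes' principle applied to the lithosphere: the weight of the topography is balanced by the buoyancy of the root, ρ_c h = (ρ_m − ρ_c) r.
r = h · ρ_c / (ρ_m − ρ_c) = 4162 m × 2670 / (3310 − 2670) = 17400 m.

17400 m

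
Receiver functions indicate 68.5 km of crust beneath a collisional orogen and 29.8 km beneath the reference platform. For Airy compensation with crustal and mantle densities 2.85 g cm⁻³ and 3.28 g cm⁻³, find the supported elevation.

Excess crust Δ = 68.5 km − 29.8 km = 38.7 km, split between elevation h and root r with h + r = Δ.
Airy balance ρ_c h = (ρ_m − ρ_c) r gives r = h ρ_c/(ρ_m − ρ_c), so h (1 + ρ_c/(ρ_m − ρ_c)) = Δ, i.e. h = Δ (ρ_m − ρ_c)/ρ_m.
h = 38.7 km × 0.43/3.28 = 5.07 km.

5.07 km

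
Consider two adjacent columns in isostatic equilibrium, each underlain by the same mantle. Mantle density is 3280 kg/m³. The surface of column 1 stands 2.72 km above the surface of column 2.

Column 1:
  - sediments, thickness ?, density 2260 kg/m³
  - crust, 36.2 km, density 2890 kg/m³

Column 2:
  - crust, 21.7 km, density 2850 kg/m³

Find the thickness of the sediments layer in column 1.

4.05 km

Take the compensation level at the base of the deeper column (depth z_c below the surface of column 1) and equate Σ ρ_i t_i down to z_c; mantle fills any gap and the z_c terms cancel.
Column 1: x×2260 + 36.2×2890 + (z_c − 36.2 − x)×3280
Column 2: 2.72×0 + 21.7×2850 + (z_c − 2.72 − 21.7)×3280
The z_c×3280 term appears on both sides and cancels. Collect the known terms of each column as K = Σ(ρt)_known − 3280 × (depth of known layers): K_1 = 104618 − 3280×36.2 = −14118; K_2 = 61845 − 3280×(2.72 + 21.7) = −18252.6.
Balance: K_1 − x×(3280 − 2260) = K_2, so x = (K_1 − K_2)/(3280 − 2260) = 4134.6/1020 = 4.05 km.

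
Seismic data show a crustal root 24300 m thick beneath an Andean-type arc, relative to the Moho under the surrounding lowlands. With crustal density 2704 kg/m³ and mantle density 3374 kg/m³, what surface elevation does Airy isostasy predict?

Balancing pressure at the compensation depth: ρ_c h = (ρ_m − ρ_c) r.
h = r (ρ_m − ρ_c) / ρ_c = 24300 m × (3374 − 2704) / 2704 = 6020 m.

6020 m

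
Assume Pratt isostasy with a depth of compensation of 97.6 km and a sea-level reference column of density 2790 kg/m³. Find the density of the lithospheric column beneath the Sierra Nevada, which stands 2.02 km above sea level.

Pratt balance: ρ_ref D = ρ (D + h).
ρ = ρ_ref D/(D + h) = 2790 × 97.6 km/(97.6 km + 2.02 km) = 2730 kg/m³.

2730 kg/m³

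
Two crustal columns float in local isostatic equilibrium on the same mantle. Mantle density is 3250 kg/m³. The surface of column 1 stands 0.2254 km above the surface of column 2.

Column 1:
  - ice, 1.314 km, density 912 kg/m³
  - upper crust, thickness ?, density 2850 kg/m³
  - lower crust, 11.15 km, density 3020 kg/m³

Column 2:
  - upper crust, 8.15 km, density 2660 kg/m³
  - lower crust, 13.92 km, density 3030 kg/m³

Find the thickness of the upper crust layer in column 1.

7.42 km

Take the compensation level at the base of the deeper column (depth z_c below the surface of column 1) and equate Σ ρ_i t_i down to z_c; mantle fills any gap and the z_c terms cancel.
Column 1: 1.314×912 + x×2850 + 11.15×3020 + (z_c − 12.464 − x)×3250
Column 2: 0.2254×0 + 8.15×2660 + 13.92×3030 + (z_c − 0.2254 − 22.07)×3250
The z_c×3250 term appears on both sides and cancels. Collect the known terms of each column as K = Σ(ρt)_known − 3250 × (depth of known layers): K_1 = 34871.368 − 3250×12.464 = −5636.632; K_2 = 63856.6 − 3250×(0.2254 + 22.07) = −8603.45.
Balance: K_1 − x×(3250 − 2850) = K_2, so x = (K_1 − K_2)/(3250 − 2850) = 2966.82/400 = 7.42 km.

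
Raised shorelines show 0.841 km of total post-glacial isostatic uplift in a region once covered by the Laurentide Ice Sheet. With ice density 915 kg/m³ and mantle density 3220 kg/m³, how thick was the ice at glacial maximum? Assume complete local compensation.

2.96 km

u = t ρ_ice/ρ_m → t = u ρ_m/ρ_ice = 0.841 km × 3220/915 = 2.96 km.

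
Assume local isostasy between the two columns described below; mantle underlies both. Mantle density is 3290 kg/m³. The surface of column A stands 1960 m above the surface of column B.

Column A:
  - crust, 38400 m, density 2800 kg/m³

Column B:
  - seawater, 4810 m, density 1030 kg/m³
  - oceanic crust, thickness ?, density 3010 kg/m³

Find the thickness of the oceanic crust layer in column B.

5350 m

Take the compensation level at the base of the deeper column (depth z_c below the surface of column A) and equate Σ ρ_i t_i down to z_c; mantle fills any gap and the z_c terms cancel.
Column A: 38400×2800 + (z_c − 38400)×3290
Column B: 1960×0 + 4810×1030 + x×3010 + (z_c − 1960 − 4810 − x)×3290
The z_c×3290 term appears on both sides and cancels. Collect the known terms of each column as K = Σ(ρt)_known − 3290 × (depth of known layers): K_A = 107520000 − 3290×38400 = −18816000; K_B = 4954300 − 3290×(1960 + 4810) = −17319000.
Balance: K_A = K_B − x×(3290 − 3010), so x = (K_B − K_A)/(3290 − 3010) = 1497000/280 = 5350 m.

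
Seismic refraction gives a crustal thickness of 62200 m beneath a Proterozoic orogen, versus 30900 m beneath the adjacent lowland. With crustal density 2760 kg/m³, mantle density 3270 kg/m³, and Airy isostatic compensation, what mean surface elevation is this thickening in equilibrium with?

4880 m

Excess crust Δ = 62200 m − 30900 m = 31300 m, split between elevation h and root r with h + r = Δ.
Airy balance ρ_c h = (ρ_m − ρ_c) r gives r = h ρ_c/(ρ_m − ρ_c), so h (1 + ρ_c/(ρ_m − ρ_c)) = Δ, i.e. h = Δ (ρ_m − ρ_c)/ρ_m.
h = 31300 m × 510/3270 = 4880 m.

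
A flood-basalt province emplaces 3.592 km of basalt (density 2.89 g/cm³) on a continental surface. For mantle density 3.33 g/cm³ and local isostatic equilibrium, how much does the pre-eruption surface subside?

3.12 km

Subaerial loading: s = t ρ_load / ρ_m.
s = 3.592 km × 2.89/3.33 = 3.12 km.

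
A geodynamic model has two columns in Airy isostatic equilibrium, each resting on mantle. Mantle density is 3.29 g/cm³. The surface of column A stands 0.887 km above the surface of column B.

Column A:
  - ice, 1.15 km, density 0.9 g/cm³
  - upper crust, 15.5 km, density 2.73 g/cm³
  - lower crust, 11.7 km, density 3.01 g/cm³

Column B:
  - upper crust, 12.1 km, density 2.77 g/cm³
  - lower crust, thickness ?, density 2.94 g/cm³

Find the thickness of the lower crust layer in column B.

15.7 km

Take the compensation level at the base of the deeper column (depth z_c below the surface of column A) and equate Σ ρ_i t_i down to z_c; mantle fills any gap and the z_c terms cancel.
Column A: 1.15×0.9 + 15.5×2.73 + 11.7×3.01 + (z_c − 28.35)×3.29
Column B: 0.887×0 + 12.1×2.77 + x×2.94 + (z_c − 0.887 − 12.1 − x)×3.29
The z_c×3.29 term appears on both sides and cancels. Collect the known terms of each column as K = Σ(ρt)_known − 3.29 × (depth of known layers): K_A = 78.567 − 3.29×28.35 = −14.7045; K_B = 33.517 − 3.29×(0.887 + 12.1) = −9.21023.
Balance: K_A = K_B − x×(3.29 − 2.94), so x = (K_B − K_A)/(3.29 − 2.94) = 5.49427/0.35 = 15.7 km.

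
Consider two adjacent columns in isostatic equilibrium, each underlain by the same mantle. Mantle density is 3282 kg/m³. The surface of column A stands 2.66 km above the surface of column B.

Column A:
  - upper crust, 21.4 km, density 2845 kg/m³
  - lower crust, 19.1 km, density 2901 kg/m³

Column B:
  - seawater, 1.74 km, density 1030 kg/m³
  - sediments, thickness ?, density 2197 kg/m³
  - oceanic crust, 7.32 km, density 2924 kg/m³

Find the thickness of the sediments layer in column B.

1.25 km

Take the compensation level at the base of the deeper column (depth z_c below the surface of column A) and equate Σ ρ_i t_i down to z_c; mantle fills any gap and the z_c terms cancel.
Column A: 21.4×2845 + 19.1×2901 + (z_c − 40.5)×3282
Column B: 2.66×0 + 1.74×1030 + x×2197 + 7.32×2924 + (z_c − 2.66 − 9.06 − x)×3282
The z_c×3282 term appears on both sides and cancels. Collect the known terms of each column as K = Σ(ρt)_known − 3282 × (depth of known layers): K_A = 116292.1 − 3282×40.5 = −16628.9; K_B = 23195.88 − 3282×(2.66 + 9.06) = −15269.16.
Balance: K_A = K_B − x×(3282 − 2197), so x = (K_B − K_A)/(3282 − 2197) = 1359.74/1085 = 1.25 km.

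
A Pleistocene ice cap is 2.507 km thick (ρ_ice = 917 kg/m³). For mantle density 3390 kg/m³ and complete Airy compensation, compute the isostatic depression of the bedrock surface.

Isostatic balance requires: the ice load ρ_ice t is balanced by mantle displaced below, ρ_m s.
s = t ρ_ice / ρ_m = 2.507 km × 917/3390 = 0.678 km.

0.678 km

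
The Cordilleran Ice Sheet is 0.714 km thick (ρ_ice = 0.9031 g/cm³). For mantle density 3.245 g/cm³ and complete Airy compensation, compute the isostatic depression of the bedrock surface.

0.199 km

In Airy isostatic equilibrium: the ice load ρ_ice t is balanced by mantle displaced below, ρ_m s.
s = t ρ_ice / ρ_m = 0.714 km × 0.9031/3.245 = 0.199 km.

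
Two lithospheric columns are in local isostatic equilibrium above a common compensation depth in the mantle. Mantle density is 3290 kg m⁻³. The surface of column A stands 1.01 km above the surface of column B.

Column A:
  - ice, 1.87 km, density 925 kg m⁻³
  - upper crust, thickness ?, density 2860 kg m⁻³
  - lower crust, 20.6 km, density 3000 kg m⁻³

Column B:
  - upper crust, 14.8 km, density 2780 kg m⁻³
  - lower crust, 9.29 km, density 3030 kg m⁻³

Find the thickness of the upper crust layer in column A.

Take the compensation level at the base of the deeper column (depth z_c below the surface of column A) and equate Σ ρ_i t_i down to z_c; mantle fills any gap and the z_c terms cancel.
Column A: 1.87×925 + x×2860 + 20.6×3000 + (z_c − 22.47 − x)×3290
Column B: 1.01×0 + 14.8×2780 + 9.29×3030 + (z_c − 1.01 − 24.09)×3290
The z_c×3290 term appears on both sides and cancels. Collect the known terms of each column as K = Σ(ρt)_known − 3290 × (depth of known layers): K_A = 63529.75 − 3290×22.47 = −10396.55; K_B = 69292.7 − 3290×(1.01 + 24.09) = −13286.3.
Balance: K_A − x×(3290 − 2860) = K_B, so x = (K_A − K_B)/(3290 − 2860) = 2889.75/430 = 6.72 km.

6.72 km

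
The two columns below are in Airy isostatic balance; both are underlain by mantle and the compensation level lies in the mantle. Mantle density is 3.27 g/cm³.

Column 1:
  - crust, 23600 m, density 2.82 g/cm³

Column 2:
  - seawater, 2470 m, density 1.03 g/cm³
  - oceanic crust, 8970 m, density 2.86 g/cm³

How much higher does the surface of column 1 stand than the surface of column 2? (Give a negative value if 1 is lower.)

431 m

For any compensation level in the mantle, the mantle terms cancel and isostasy reduces to e = (Σt_1 − Σt_2) − (Σ(ρt)_1 − Σ(ρt)_2) / ρ_m.
Σt_1 = 23600 m; Σt_2 = 11440 m; Σ(ρt)_1 = 66552; Σ(ρt)_2 = 28198.3 (in m·g/cm³).
e = (23600 − 11440) − (66552 − 28198.3) / 3.27 = 431 m.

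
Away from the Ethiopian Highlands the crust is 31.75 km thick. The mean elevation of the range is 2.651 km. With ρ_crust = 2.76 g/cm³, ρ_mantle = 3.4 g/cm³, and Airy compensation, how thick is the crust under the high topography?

45.8 km

Root depth r = h ρ_c / (ρ_m − ρ_c) = 2.651 km × 2.76 / 0.64 = 11.43 km.
Total thickness = T + h + r = 31.75 km + 2.651 km + 11.43 km = 45.8 km.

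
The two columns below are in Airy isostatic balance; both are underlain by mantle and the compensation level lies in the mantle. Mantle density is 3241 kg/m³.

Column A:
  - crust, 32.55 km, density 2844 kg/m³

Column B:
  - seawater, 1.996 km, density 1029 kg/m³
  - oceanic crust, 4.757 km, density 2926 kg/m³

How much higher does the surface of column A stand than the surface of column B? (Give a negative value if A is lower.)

2.16 km

For any compensation level in the mantle, the mantle terms cancel and isostasy reduces to e = (Σt_A − Σt_B) − (Σ(ρt)_A − Σ(ρt)_B) / ρ_m.
Σt_A = 32.55 km; Σt_B = 6.753 km; Σ(ρt)_A = 92572.2; Σ(ρt)_B = 15972.866 (in km·kg/m³).
e = (32.55 − 6.753) − (92572.2 − 15972.866) / 3241 = 2.16 km.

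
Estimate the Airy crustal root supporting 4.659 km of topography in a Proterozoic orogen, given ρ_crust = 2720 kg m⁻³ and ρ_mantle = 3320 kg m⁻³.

21.1 km

For local isostatic compensation: the weight of the topography is balanced by the buoyancy of the root, ρ_c h = (ρ_m − ρ_c) r.
r = h · ρ_c / (ρ_m − ρ_c) = 4.659 km × 2720 / (3320 − 2720) = 21.1 km.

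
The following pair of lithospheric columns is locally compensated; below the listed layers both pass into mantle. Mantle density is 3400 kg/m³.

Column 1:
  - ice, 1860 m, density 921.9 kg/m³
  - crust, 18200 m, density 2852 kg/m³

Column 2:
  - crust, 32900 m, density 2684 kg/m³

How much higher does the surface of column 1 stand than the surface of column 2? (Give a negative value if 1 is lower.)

For any compensation level in the mantle, the mantle terms cancel and isostasy reduces to e = (Σt_1 − Σt_2) − (Σ(ρt)_1 − Σ(ρt)_2) / ρ_m.
Σt_1 = 20060 m; Σt_2 = 32900 m; Σ(ρt)_1 = 53621134; Σ(ρt)_2 = 88303600 (in m·kg/m³).
e = (20060 − 32900) − (53621134 − 88303600) / 3400 = −2640 m.

−2640 m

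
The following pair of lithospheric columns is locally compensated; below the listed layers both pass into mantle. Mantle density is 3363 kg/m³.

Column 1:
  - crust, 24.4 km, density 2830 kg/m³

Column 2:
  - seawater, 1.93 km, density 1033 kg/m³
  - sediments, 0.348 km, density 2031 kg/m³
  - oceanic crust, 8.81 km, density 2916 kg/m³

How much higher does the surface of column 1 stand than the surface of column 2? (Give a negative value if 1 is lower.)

1.22 km

For any compensation level in the mantle, the mantle terms cancel and isostasy reduces to e = (Σt_1 − Σt_2) − (Σ(ρt)_1 − Σ(ρt)_2) / ρ_m.
Σt_1 = 24.4 km; Σt_2 = 11.088 km; Σ(ρt)_1 = 69052; Σ(ρt)_2 = 28390.438 (in km·kg/m³).
e = (24.4 − 11.088) − (69052 − 28390.438) / 3363 = 1.22 km.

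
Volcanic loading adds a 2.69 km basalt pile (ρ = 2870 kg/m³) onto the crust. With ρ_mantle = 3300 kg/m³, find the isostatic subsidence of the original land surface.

Subaerial loading: s = t ρ_load / ρ_m.
s = 2.69 km × 2870/3300 = 2.34 km.

2.34 km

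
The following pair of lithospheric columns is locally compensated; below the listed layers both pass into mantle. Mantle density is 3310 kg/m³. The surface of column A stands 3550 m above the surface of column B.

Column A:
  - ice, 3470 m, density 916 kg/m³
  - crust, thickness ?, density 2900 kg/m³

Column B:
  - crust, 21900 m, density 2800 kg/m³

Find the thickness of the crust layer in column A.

Take the compensation level at the base of the deeper column (depth z_c below the surface of column A) and equate Σ ρ_i t_i down to z_c; mantle fills any gap and the z_c terms cancel.
Column A: 3470×916 + x×2900 + (z_c − 3470 − x)×3310
Column B: 3550×0 + 21900×2800 + (z_c − 3550 − 21900)×3310
The z_c×3310 term appears on both sides and cancels. Collect the known terms of each column as K = Σ(ρt)_known − 3310 × (depth of known layers): K_A = 3178520 − 3310×3470 = −8307180; K_B = 61320000 − 3310×(3550 + 21900) = −22919500.
Balance: K_A − x×(3310 − 2900) = K_B, so x = (K_A − K_B)/(3310 − 2900) = 14612300/410 = 35600 m.

35600 m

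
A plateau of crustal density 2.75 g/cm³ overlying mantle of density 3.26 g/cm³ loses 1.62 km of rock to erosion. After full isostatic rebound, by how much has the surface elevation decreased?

Rebound u = e ρ_c/ρ_m = 1.62 km × 2.75/3.26 = 1.367 km.
Net surface drop = e − u = 1.62 km − 1.367 km = e (ρ_m − ρ_c)/ρ_m = 0.253 km.

0.253 km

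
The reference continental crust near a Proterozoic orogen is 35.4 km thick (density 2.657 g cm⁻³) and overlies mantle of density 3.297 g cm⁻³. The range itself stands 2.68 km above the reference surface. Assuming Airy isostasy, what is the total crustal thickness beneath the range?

49.2 km

Root depth r = h ρ_c / (ρ_m − ρ_c) = 2.68 km × 2.657 / 0.64 = 11.13 km.
Total thickness = T + h + r = 35.4 km + 2.68 km + 11.13 km = 49.2 km.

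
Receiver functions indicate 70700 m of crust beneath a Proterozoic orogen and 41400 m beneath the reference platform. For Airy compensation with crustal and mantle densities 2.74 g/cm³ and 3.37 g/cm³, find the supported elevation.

Excess crust Δ = 70700 m − 41400 m = 29300 m, split between elevation h and root r with h + r = Δ.
Airy balance ρ_c h = (ρ_m − ρ_c) r gives r = h ρ_c/(ρ_m − ρ_c), so h (1 + ρ_c/(ρ_m − ρ_c)) = Δ, i.e. h = Δ (ρ_m − ρ_c)/ρ_m.
h = 29300 m × 0.63/3.37 = 5480 m.

5480 m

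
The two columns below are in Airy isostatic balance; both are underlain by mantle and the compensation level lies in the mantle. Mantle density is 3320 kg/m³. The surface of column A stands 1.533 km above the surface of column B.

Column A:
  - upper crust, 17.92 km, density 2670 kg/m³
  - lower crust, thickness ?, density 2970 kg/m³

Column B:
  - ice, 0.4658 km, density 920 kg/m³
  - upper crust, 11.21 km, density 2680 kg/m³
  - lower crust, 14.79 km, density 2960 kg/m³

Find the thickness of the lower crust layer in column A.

Take the compensation level at the base of the deeper column (depth z_c below the surface of column A) and equate Σ ρ_i t_i down to z_c; mantle fills any gap and the z_c terms cancel.
Column A: 17.92×2670 + x×2970 + (z_c − 17.92 − x)×3320
Column B: 1.533×0 + 0.4658×920 + 11.21×2680 + 14.79×2960 + (z_c − 1.533 − 26.4658)×3320
The z_c×3320 term appears on both sides and cancels. Collect the known terms of each column as K = Σ(ρt)_known − 3320 × (depth of known layers): K_A = 47846.4 − 3320×17.92 = −11648; K_B = 74249.736 − 3320×(1.533 + 26.4658) = −18706.28.
Balance: K_A − x×(3320 − 2970) = K_B, so x = (K_A − K_B)/(3320 − 2970) = 7058.28/350 = 20.2 km.

20.2 km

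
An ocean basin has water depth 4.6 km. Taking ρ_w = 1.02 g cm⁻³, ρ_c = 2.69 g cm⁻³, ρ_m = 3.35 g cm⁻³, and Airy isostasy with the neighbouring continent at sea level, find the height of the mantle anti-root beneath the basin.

By Archimedes' principle applied to the lithosphere: replacing crust with seawater at the top is compensated by replacing crust with mantle at the base: d (ρ_c − ρ_w) = a (ρ_m − ρ_c).
a = d (ρ_c − ρ_w)/(ρ_m − ρ_c) = 4.6 km × 1.67/0.66 = 11.6 km.

11.6 km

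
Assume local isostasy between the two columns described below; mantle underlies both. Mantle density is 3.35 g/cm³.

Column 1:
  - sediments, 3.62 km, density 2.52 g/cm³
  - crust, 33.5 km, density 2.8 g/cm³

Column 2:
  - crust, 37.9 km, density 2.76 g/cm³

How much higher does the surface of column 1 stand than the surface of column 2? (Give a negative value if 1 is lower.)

For any compensation level in the mantle, the mantle terms cancel and isostasy reduces to e = (Σt_1 − Σt_2) − (Σ(ρt)_1 − Σ(ρt)_2) / ρ_m.
Σt_1 = 37.12 km; Σt_2 = 37.9 km; Σ(ρt)_1 = 102.9224; Σ(ρt)_2 = 104.604 (in km·g/cm³).
e = (37.12 − 37.9) − (102.9224 − 104.604) / 3.35 = −0.278 km.

−0.278 km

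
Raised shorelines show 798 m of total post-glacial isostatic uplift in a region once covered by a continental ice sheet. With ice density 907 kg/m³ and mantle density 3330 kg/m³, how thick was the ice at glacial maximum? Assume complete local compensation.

u = t ρ_ice/ρ_m → t = u ρ_m/ρ_ice = 798 m × 3330/907 = 2930 m.

2930 m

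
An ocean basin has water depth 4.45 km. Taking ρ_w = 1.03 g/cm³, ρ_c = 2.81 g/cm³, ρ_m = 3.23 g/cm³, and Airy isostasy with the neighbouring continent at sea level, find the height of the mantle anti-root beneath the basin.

18.9 km

For local isostatic compensation: replacing crust with seawater at the top is compensated by replacing crust with mantle at the base: d (ρ_c − ρ_w) = a (ρ_m − ρ_c).
a = d (ρ_c − ρ_w)/(ρ_m − ρ_c) = 4.45 km × 1.78/0.42 = 18.9 km.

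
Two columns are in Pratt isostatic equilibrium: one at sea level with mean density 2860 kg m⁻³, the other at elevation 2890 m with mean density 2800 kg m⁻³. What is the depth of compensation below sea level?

135000 m

ρ_ref D = ρ (D + h) → D (ρ_ref − ρ) = ρ h.
D = ρ h/(ρ_ref − ρ) = 2800 × 2890 m/(2860 − 2800) = 135000 m.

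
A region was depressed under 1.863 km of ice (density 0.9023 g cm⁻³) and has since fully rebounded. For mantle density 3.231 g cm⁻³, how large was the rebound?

0.52 km

Removing the load lets mantle flow back in; uplift u satisfies ρ_ice t = ρ_m u.
u = t ρ_ice/ρ_m = 1.863 km × 0.9023/3.231 = 0.52 km.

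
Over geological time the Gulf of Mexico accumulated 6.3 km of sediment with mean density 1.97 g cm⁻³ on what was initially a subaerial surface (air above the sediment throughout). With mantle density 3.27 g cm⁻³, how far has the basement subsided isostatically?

3.8 km

Subaerial load: s = t ρ_sed / ρ_m = 6.3 km × 1.97/3.27 = 3.8 km.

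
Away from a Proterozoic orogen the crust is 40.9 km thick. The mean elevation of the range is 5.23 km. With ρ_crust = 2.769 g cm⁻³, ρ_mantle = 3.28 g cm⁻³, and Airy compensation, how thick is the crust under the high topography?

74.5 km

Root depth r = h ρ_c / (ρ_m − ρ_c) = 5.23 km × 2.769 / 0.511 = 28.34 km.
Total thickness = T + h + r = 40.9 km + 5.23 km + 28.34 km = 74.5 km.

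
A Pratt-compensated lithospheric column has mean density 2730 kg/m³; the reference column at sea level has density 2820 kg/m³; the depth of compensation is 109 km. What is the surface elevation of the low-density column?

ρ_ref D = ρ (D + h) → h = D (ρ_ref − ρ)/ρ.
h = 109 km × (2820 − 2730)/2730 = 3.59 km.

3.59 km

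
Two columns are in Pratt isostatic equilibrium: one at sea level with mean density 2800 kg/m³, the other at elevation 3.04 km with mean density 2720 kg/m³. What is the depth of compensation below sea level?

ρ_ref D = ρ (D + h) → D (ρ_ref − ρ) = ρ h.
D = ρ h/(ρ_ref − ρ) = 2720 × 3.04 km/(2800 − 2720) = 103 km.

103 km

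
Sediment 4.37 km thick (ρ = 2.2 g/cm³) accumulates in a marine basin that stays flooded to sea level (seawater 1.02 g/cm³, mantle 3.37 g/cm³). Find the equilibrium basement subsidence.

Submarine loading: the sediment displaces seawater, and the subsidence is in turn flooded, so s (ρ_m − ρ_w) = t (ρ_sed − ρ_w).
s = 4.37 km × (2.2 − 1.02) / (3.37 − 1.02) = 2.19 km.

2.19 km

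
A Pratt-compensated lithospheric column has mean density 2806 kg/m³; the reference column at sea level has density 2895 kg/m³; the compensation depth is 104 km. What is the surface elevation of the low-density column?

ρ_ref D = ρ (D + h) → h = D (ρ_ref − ρ)/ρ.
h = 104 km × (2895 − 2806)/2806 = 3.3 km.

3.3 km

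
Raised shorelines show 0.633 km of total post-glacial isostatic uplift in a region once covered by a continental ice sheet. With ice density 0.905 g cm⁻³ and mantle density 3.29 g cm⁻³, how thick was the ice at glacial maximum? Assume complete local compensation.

u = t ρ_ice/ρ_m → t = u ρ_m/ρ_ice = 0.633 km × 3.29/0.905 = 2.3 km.

2.3 km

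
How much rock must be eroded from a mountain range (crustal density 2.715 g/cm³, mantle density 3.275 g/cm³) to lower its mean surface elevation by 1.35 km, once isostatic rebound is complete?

7.9 km

Net drop Δ = e − u = e − e ρ_c/ρ_m = e (ρ_m − ρ_c)/ρ_m.
e = Δ ρ_m/(ρ_m − ρ_c) = 1.35 km × 3.275/0.56 = 7.9 km.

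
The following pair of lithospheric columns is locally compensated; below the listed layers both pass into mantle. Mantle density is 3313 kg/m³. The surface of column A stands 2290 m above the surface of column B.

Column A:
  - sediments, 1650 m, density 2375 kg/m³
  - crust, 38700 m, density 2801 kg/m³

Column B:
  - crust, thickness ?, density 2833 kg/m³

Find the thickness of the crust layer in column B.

28700 m

Take the compensation level at the base of the deeper column (depth z_c below the surface of column A) and equate Σ ρ_i t_i down to z_c; mantle fills any gap and the z_c terms cancel.
Column A: 1650×2375 + 38700×2801 + (z_c − 40350)×3313
Column B: 2290×0 + x×2833 + (z_c − 2290 − 0 − x)×3313
The z_c×3313 term appears on both sides and cancels. Collect the known terms of each column as K = Σ(ρt)_known − 3313 × (depth of known layers): K_A = 112317450 − 3313×40350 = −21362100; K_B = 0 − 3313×(2290 + 0) = −7586770.
Balance: K_A = K_B − x×(3313 − 2833), so x = (K_B − K_A)/(3313 − 2833) = 13775300/480 = 28700 m.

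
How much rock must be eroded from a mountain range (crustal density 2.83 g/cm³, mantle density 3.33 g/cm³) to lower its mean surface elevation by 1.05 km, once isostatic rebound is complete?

Net drop Δ = e − u = e − e ρ_c/ρ_m = e (ρ_m − ρ_c)/ρ_m.
e = Δ ρ_m/(ρ_m − ρ_c) = 1.05 km × 3.33/0.5 = 6.99 km.

6.99 km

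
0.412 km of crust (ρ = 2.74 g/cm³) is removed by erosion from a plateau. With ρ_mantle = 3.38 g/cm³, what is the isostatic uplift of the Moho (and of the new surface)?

0.334 km

Unloading: uplift u = e ρ_c/ρ_m = 0.412 km × 2.74/3.38 = 0.334 km.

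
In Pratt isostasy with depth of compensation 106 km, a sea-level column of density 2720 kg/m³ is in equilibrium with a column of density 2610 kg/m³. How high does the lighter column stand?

4.47 km

ρ_ref D = ρ (D + h) → h = D (ρ_ref − ρ)/ρ.
h = 106 km × (2720 − 2610)/2610 = 4.47 km.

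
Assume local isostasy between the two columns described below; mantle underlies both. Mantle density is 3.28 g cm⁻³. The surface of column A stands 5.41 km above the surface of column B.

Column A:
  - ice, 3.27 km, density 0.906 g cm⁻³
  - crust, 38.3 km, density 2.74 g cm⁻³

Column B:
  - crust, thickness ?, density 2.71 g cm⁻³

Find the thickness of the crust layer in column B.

18.8 km

Take the compensation level at the base of the deeper column (depth z_c below the surface of column A) and equate Σ ρ_i t_i down to z_c; mantle fills any gap and the z_c terms cancel.
Column A: 3.27×0.906 + 38.3×2.74 + (z_c − 41.57)×3.28
Column B: 5.41×0 + x×2.71 + (z_c − 5.41 − 0 − x)×3.28
The z_c×3.28 term appears on both sides and cancels. Collect the known terms of each column as K = Σ(ρt)_known − 3.28 × (depth of known layers): K_A = 107.90462 − 3.28×41.57 = −28.44498; K_B = 0 − 3.28×(5.41 + 0) = −17.7448.
Balance: K_A = K_B − x×(3.28 − 2.71), so x = (K_B − K_A)/(3.28 − 2.71) = 10.7002/0.57 = 18.8 km.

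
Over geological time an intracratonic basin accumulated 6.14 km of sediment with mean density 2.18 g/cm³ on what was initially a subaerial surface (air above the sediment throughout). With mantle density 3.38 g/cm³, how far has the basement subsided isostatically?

3.96 km

Subaerial load: s = t ρ_sed / ρ_m = 6.14 km × 2.18/3.38 = 3.96 km.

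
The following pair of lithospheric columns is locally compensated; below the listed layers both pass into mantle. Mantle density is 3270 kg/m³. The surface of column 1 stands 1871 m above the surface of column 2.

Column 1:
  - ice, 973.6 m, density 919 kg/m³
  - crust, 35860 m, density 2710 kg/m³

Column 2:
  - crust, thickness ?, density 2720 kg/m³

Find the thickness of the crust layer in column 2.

Take the compensation level at the base of the deeper column (depth z_c below the surface of column 1) and equate Σ ρ_i t_i down to z_c; mantle fills any gap and the z_c terms cancel.
Column 1: 973.6×919 + 35860×2710 + (z_c − 36833.6)×3270
Column 2: 1871×0 + x×2720 + (z_c − 1871 − 0 − x)×3270
The z_c×3270 term appears on both sides and cancels. Collect the known terms of each column as K = Σ(ρt)_known − 3270 × (depth of known layers): K_1 = 98075338.4 − 3270×36833.6 = −22370533.6; K_2 = 0 − 3270×(1871 + 0) = −6118170.
Balance: K_1 = K_2 − x×(3270 − 2720), so x = (K_2 − K_1)/(3270 − 2720) = 16252400/550 = 29500 m.

29500 m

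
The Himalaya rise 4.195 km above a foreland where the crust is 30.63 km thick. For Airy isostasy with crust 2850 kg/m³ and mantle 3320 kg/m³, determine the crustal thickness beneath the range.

Root depth r = h ρ_c / (ρ_m − ρ_c) = 4.195 km × 2850 / 470 = 25.44 km.
Total thickness = T + h + r = 30.63 km + 4.195 km + 25.44 km = 60.3 km.

60.3 km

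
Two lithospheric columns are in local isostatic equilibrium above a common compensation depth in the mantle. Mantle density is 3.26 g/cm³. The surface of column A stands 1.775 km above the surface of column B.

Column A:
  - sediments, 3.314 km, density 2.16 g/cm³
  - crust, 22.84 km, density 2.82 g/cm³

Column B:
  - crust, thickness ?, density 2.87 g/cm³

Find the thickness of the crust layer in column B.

Take the compensation level at the base of the deeper column (depth z_c below the surface of column A) and equate Σ ρ_i t_i down to z_c; mantle fills any gap and the z_c terms cancel.
Column A: 3.314×2.16 + 22.84×2.82 + (z_c − 26.154)×3.26
Column B: 1.775×0 + x×2.87 + (z_c − 1.775 − 0 − x)×3.26
The z_c×3.26 term appears on both sides and cancels. Collect the known terms of each column as K = Σ(ρt)_known − 3.26 × (depth of known layers): K_A = 71.56704 − 3.26×26.154 = −13.695; K_B = 0 − 3.26×(1.775 + 0) = −5.7865.
Balance: K_A = K_B − x×(3.26 − 2.87), so x = (K_B − K_A)/(3.26 − 2.87) = 7.9085/0.39 = 20.3 km.

20.3 km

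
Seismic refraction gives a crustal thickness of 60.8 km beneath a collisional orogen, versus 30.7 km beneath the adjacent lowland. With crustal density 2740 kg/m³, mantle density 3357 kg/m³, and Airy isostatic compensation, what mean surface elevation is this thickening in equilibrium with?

5.53 km

Excess crust Δ = 60.8 km − 30.7 km = 30.1 km, split between elevation h and root r with h + r = Δ.
Airy balance ρ_c h = (ρ_m − ρ_c) r gives r = h ρ_c/(ρ_m − ρ_c), so h (1 + ρ_c/(ρ_m − ρ_c)) = Δ, i.e. h = Δ (ρ_m − ρ_c)/ρ_m.
h = 30.1 km × 617/3357 = 5.53 km.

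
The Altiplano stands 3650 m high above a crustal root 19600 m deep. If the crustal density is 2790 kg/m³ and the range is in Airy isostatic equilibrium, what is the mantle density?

3310 kg/m³

Airy balance: ρ_c h = (ρ_m − ρ_c) r → ρ_m = ρ_c (1 + h/r).
ρ_m = 2790 × (1 + 3650 m/19600 m) = 3310 kg/m³.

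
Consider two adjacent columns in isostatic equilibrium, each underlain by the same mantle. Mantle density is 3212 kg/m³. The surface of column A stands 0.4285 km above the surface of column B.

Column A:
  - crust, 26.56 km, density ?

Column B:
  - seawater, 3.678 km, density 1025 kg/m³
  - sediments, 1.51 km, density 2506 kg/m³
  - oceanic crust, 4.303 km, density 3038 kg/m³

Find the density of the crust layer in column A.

Take the compensation level at the base of the deeper column (depth z_c below the surface of column A) and equate Σ ρ_i t_i down to z_c; mantle fills any gap and the z_c terms cancel.
Column A: 26.56×ρ + (z_c − 26.56)×3212
Column B: 0.4285×0 + 3.678×1025 + 1.51×2506 + 4.303×3038 + (z_c − 0.4285 − 9.491)×3212
The z_c×3212 term appears on both sides and cancels. Collect the known terms of each column as K = Σ(ρt)_known − 3212 × (depth of known layers): K_A = 0 − 3212×26.56 = −85310.72; K_B = 20626.524 − 3212×(0.4285 + 9.491) = −11234.91.
Balance: K_A + 26.56×ρ = K_B, so ρ = (K_B − K_A)/26.56 = 74075.8/26.56 = 2790 kg/m³.

2790 kg/m³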